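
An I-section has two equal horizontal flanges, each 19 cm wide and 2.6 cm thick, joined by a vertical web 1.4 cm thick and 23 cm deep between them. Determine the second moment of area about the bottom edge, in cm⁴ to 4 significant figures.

I_base ≈ 4.371 × 10⁴ cm⁴

Decompose the section into non-overlapping parts with the origin at the bottom-left of its bounding rectangle.
Bottom flange: 19 × 2.6, A = 49.4 cm², y = 1.3 cm, Ī = 27.8287 cm⁴.
Web: 1.4 × 23, A = 32.2 cm², y = 14.1 cm, Ī = 1419.48 cm⁴.
Top flange: 19 × 2.6, A = 49.4 cm², y = 26.9 cm, Ī = 27.8287 cm⁴.
Transfer each piece to a horizontal axis along the bottom face using Ī + A·d² with d = y − 0:
  bottom flange: d = 1.3 cm → contributes +111.315 cm⁴
  web: d = 14.1 cm → contributes +7821.17 cm⁴
  top flange: d = 26.9 cm → contributes +35774.2 cm⁴
Total I = 43706.6 cm⁴.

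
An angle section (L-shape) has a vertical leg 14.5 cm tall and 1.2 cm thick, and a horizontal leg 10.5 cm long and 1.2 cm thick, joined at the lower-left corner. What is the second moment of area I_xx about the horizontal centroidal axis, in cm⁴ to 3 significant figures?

I_xx ≈ 607 cm⁴

Break the section into simple shapes (no overlaps), measuring from the bottom-left corner of the bounding box.
Vertical leg: 1.2 × 14.5, A = 17.4 cm², y = 7.25 cm, Ī = 304.86 cm⁴.
Horizontal leg (remainder): 9.3 × 1.2, A = 11.16 cm², y = 0.6 cm, Ī = 1.3392 cm⁴.
Centroid: ȳ = ΣA·y / ΣA = 4.6515 cm.
Transfer each piece to the horizontal centroidal axis using Ī + A·d² with d = y − 4.6515:
  vertical leg: d = 2.5985 cm → contributes +422.35 cm⁴
  horizontal leg (remainder): d = -4.0515 cm → contributes +184.52 cm⁴
Total I = 606.88 cm⁴.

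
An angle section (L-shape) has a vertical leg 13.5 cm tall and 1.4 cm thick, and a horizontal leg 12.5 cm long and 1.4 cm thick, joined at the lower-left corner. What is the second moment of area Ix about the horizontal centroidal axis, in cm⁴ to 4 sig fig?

Decompose the section into non-overlapping parts with the origin at the bottom-left of its bounding rectangle.
Vertical leg: 1.4 × 13.5, A = 18.9 cm², y = 6.75 cm, Ī = 287.044 cm⁴.
Horizontal leg (remainder): 11.1 × 1.4, A = 15.54 cm², y = 0.7 cm, Ī = 2.5382 cm⁴.
Centroid: ȳ = ΣA·y / ΣA = 4.02012 cm.
Transfer each piece to the horizontal centroidal axis using Ī + A·d² with d = y − 4.02012:
  vertical leg: d = 2.72988 cm → contributes +427.891 cm⁴
  horizontal leg (remainder): d = -3.32012 cm → contributes +173.839 cm⁴
Total I = 601.73 cm⁴.

Ix ≈ 601.7 cm⁴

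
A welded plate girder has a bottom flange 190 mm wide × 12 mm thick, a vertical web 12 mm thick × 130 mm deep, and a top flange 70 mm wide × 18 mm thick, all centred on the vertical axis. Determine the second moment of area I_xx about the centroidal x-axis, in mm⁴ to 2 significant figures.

Decompose the section into non-overlapping parts with the origin at the bottom-left of its bounding rectangle.
Bottom plate: 190 × 12, A = 2 280 mm², y = 6 mm, Ī = 27 360 mm⁴.
Web plate: 12 × 130, A = 1 560 mm², y = 77 mm, Ī = 2 197 000 mm⁴.
Top plate: 70 × 18, A = 1 260 mm², y = 151 mm, Ī = 34 020 mm⁴.
Centroid: ȳ = ΣA·y / ΣA = 63.54 mm.
Transfer each piece to the centroidal x-axis using Ī + A·d² with d = y − 63.54:
  bottom plate: d = -57.54 mm → contributes +7 576 410 mm⁴
  web plate: d = 13.46 mm → contributes +2 479 578 mm⁴
  top plate: d = 87.46 mm → contributes +9 671 818 mm⁴
Total I = 19 727 806 mm⁴.

I_xx ≈ 2.0 × 10⁷ mm⁴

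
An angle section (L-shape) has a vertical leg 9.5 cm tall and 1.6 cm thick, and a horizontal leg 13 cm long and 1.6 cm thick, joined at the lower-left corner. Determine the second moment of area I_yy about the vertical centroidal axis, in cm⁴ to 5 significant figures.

I_yy ≈ 551.07 cm⁴

Split into non-overlapping primitives; take the origin at the lower-left of the bounding box.
Vertical leg: 1.6 × 9.5, A = 15.2 cm², x = 0.8 cm, Ī = 3.242667 cm⁴.
Horizontal leg (remainder): 11.4 × 1.6, A = 18.24 cm², x = 7.3 cm, Ī = 197.5392 cm⁴.
Centroid: x̄ = ΣA·x / ΣA = 4.345455 cm.
Transfer each piece to the vertical centroidal axis using Ī + A·d² with d = x − 4.345455:
  vertical leg: d = -3.545455 cm → contributes +194.3104 cm⁴
  horizontal leg (remainder): d = 2.954545 cm → contributes +356.7623 cm⁴
Total I = 551.0728 cm⁴.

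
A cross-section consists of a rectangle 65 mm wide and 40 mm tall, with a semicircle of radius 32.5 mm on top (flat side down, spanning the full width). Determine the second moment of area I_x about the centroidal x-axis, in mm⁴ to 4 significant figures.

I_x ≈ 1.626 × 10⁶ mm⁴

Split into non-overlapping primitives; take the origin at the lower-left of the bounding box.
Rectangular body: 65 × 40, A = 2 600 mm², y = 20 mm, Ī = 346 667 mm⁴.
Semicircular cap: semicircle r = 32.5, A = 1659.15 mm², y = 53.7934 mm, Ī = 122 452 mm⁴.
Centroid: ȳ = ΣA·y / ΣA = 33.1642 mm.
Transfer each piece to the centroidal x-axis using Ī + A·d² with d = y − 33.1642:
  rectangular body: d = -13.1642 mm → contributes +797 239 mm⁴
  semicircular cap: d = 20.6292 mm → contributes +828 527 mm⁴
Total I = 1 625 766 mm⁴.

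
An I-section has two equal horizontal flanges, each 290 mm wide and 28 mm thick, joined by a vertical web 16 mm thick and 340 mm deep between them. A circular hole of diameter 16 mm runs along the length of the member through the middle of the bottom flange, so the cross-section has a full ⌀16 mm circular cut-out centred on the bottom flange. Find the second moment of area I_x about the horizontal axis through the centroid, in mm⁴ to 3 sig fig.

I_x ≈ 5.96 × 10⁸ mm⁴

Break the section into simple shapes (no overlaps), measuring from the bottom-left corner of the bounding box.
Bottom flange: 290 × 28, A = 8 120 mm², y = 14 mm, Ī = 530 507 mm⁴.
Web: 16 × 340, A = 5 440 mm², y = 198 mm, Ī = 52 405 333 mm⁴.
Top flange: 290 × 28, A = 8 120 mm², y = 382 mm, Ī = 530 507 mm⁴.
Hole (subtracted): ⌀16, A = 201.06 mm², y = 14 mm, Ī = 3 217 mm⁴.
Centroid: ȳ = ΣA·y / ΣA = 199.72 mm.
Transfer each piece to the horizontal axis through the centroid using Ī + A·d² with d = y − 199.72:
  bottom flange: d = -185.72 mm → contributes +280 612 133 mm⁴
  web: d = -1.7224 mm → contributes +52 421 472 mm⁴
  top flange: d = 182.28 mm → contributes +270 318 499 mm⁴
  hole: d = -185.72 mm → contributes −6 938 408 mm⁴
Total I = 596 413 696 mm⁴.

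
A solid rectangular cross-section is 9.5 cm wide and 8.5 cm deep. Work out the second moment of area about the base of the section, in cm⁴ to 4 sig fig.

I_base ≈ 1945 cm⁴

The section: 9.5 × 8.5, A = 80.75 cm², y = 4.25 cm, Ī = 486.182 cm⁴.
Transfer it to the base of the section using Ī + A·d² with d = y − 0:
  the section: d = 4.25 cm → contributes +1944.73 cm⁴
Total I = 1944.73 cm⁴.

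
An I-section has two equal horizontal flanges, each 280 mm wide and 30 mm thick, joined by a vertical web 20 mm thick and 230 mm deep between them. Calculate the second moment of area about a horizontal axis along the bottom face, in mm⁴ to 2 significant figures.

Treat the section as a set of non-overlapping primitives; coordinates are from the bounding-box lower-left.
Bottom flange: 280 × 30, A = 8 400 mm², y = 15 mm, Ī = 630 000 mm⁴.
Web: 20 × 230, A = 4 600 mm², y = 145 mm, Ī = 20 278 333 mm⁴.
Top flange: 280 × 30, A = 8 400 mm², y = 275 mm, Ī = 630 000 mm⁴.
Transfer each piece to the base of the section using Ī + A·d² with d = y − 0:
  bottom flange: d = 15 mm → contributes +2 520 000 mm⁴
  web: d = 145 mm → contributes +116 993 333 mm⁴
  top flange: d = 275 mm → contributes +635 880 000 mm⁴
Total I = 755 393 333 mm⁴.

I_base ≈ 7.6 × 10⁸ mm⁴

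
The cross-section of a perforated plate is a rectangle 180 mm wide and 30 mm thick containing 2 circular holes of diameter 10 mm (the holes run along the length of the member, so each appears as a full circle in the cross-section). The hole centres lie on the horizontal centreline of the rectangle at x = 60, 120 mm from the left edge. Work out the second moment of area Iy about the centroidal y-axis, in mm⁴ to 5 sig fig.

Split into non-overlapping primitives; take the origin at the lower-left of the bounding box.
Plate: 180 × 30, A = 5 400 mm², x = 90 mm, Ī = 14 580 000 mm⁴.
Hole 1 (subtracted): ⌀10, A = 78.53982 mm², x = 60 mm, Ī = 490.8739 mm⁴.
Hole 2 (subtracted): ⌀10, A = 78.53982 mm², x = 120 mm, Ī = 490.8739 mm⁴.
By symmetry the centroid is at mid-width, x̄ = 90 mm.
Transfer each piece to the centroidal y-axis using Ī + A·d² with d = x − 90:
  plate: d = 0 mm → contributes +14 580 000 mm⁴
  hole 1: d = -30 mm → contributes −71176.71 mm⁴
  hole 2: d = 30 mm → contributes −71176.71 mm⁴
Total I = 14 437 647 mm⁴.

Iy ≈ 1.4438 × 10⁷ mm⁴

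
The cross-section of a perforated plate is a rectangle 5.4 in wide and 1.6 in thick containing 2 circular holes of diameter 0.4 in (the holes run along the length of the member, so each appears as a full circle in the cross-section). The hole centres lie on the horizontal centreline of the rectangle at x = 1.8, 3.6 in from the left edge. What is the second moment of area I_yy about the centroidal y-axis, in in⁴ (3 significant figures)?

Split into non-overlapping primitives; take the origin at the lower-left of the bounding box.
Plate: 5.4 × 1.6, A = 8.64 in², x = 2.7 in, Ī = 20.995 in⁴.
Hole 1 (subtracted): ⌀0.4, A = 0.12566 in², x = 1.8 in, Ī = 0.0012566 in⁴.
Hole 2 (subtracted): ⌀0.4, A = 0.12566 in², x = 3.6 in, Ī = 0.0012566 in⁴.
By symmetry the centroid is at mid-width, x̄ = 2.7 in.
Transfer each piece to the centroidal y-axis using Ī + A·d² with d = x − 2.7:
  plate: d = 0 in → contributes +20.995 in⁴
  hole 1: d = -0.9 in → contributes −0.10304 in⁴
  hole 2: d = 0.9 in → contributes −0.10304 in⁴
Total I = 20.789 in⁴.

I_yy ≈ 20.8 in⁴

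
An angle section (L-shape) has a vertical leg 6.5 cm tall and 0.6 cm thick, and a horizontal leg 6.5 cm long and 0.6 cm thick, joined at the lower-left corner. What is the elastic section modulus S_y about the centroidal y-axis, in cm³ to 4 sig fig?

Break the section into simple shapes (no overlaps), measuring from the bottom-left corner of the bounding box.
Vertical leg: 0.6 × 6.5, A = 3.9 cm², x = 0.3 cm, Ī = 0.117 cm⁴.
Horizontal leg (remainder): 5.9 × 0.6, A = 3.54 cm², x = 3.55 cm, Ī = 10.269 cm⁴.
Centroid: x̄ = ΣA·x / ΣA = 1.84637 cm.
Transfer each piece to the centroidal y-axis using Ī + A·d² with d = x − 1.84637:
  vertical leg: d = -1.54637 cm → contributes +9.44293 cm⁴
  horizontal leg (remainder): d = 1.70363 cm → contributes +20.5433 cm⁴
Total I = 29.9862 cm⁴.
Extreme fibre distance c = 4.65363 cm; S = I/c = 6.44362 cm³.

S_y ≈ 6.444 cm³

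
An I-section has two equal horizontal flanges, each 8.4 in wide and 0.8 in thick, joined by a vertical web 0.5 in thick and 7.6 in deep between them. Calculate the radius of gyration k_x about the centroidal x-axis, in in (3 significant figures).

Treat the section as a set of non-overlapping primitives; coordinates are from the bounding-box lower-left.
Bottom flange: 8.4 × 0.8, A = 6.72 in², y = 0.4 in, Ī = 0.3584 in⁴.
Web: 0.5 × 7.6, A = 3.8 in², y = 4.6 in, Ī = 18.291 in⁴.
Top flange: 8.4 × 0.8, A = 6.72 in², y = 8.8 in, Ī = 0.3584 in⁴.
By symmetry the centroid is at mid-height, ȳ = 4.6 in.
Transfer each piece to the centroidal x-axis using Ī + A·d² with d = y − 4.6:
  bottom flange: d = -4.2 in → contributes +118.9 in⁴
  web: d = 0 in → contributes +18.291 in⁴
  top flange: d = 4.2 in → contributes +118.9 in⁴
Total I = 256.09 in⁴.
Radius of gyration: k = √(I/A) = √(256.09 / 17.24) = 3.8541 in.

k_x ≈ 3.85 in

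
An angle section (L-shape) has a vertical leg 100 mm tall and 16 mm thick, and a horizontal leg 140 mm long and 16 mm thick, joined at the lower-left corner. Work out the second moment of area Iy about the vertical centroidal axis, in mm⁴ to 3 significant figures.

Break the section into simple shapes (no overlaps), measuring from the bottom-left corner of the bounding box.
Vertical leg: 16 × 100, A = 1 600 mm², x = 8 mm, Ī = 34 133 mm⁴.
Horizontal leg (remainder): 124 × 16, A = 1 984 mm², x = 78 mm, Ī = 2 542 165 mm⁴.
Centroid: x̄ = ΣA·x / ΣA = 46.75 mm.
Transfer each piece to the vertical centroidal axis using Ī + A·d² with d = x − 46.75:
  vertical leg: d = -38.75 mm → contributes +2 436 633 mm⁴
  horizontal leg (remainder): d = 31.25 mm → contributes +4 479 665 mm⁴
Total I = 6 916 299 mm⁴.

Iy ≈ 6.92 × 10⁶ mm⁴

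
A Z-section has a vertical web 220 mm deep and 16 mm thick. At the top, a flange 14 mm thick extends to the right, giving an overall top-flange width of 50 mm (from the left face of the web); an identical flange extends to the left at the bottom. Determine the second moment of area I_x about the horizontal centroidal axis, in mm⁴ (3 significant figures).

Decompose the section into non-overlapping parts with the origin at the bottom-left of its bounding rectangle.
Web: 16 × 220, A = 3 520 mm², y = 110 mm, Ī = 14 197 333 mm⁴.
Top flange (beyond web): 34 × 14, A = 476 mm², y = 213 mm, Ī = 7774.7 mm⁴.
Bottom flange (beyond web): 34 × 14, A = 476 mm², y = 7 mm, Ī = 7774.7 mm⁴.
Centroid: ȳ = ΣA·y / ΣA = 110 mm.
Transfer each piece to the horizontal centroidal axis using Ī + A·d² with d = y − 110:
  web: d = 0 mm → contributes +14 197 333 mm⁴
  top flange (beyond web): d = 103 mm → contributes +5 057 659 mm⁴
  bottom flange (beyond web): d = -103 mm → contributes +5 057 659 mm⁴
Total I = 24 312 651 mm⁴.

I_x ≈ 2.43 × 10⁷ mm⁴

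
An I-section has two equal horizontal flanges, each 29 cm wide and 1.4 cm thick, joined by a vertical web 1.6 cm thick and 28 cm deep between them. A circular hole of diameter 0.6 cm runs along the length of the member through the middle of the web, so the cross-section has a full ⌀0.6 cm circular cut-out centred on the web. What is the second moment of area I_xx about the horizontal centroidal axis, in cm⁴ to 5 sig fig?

I_xx ≈ 2.0487 × 10⁴ cm⁴

Split into non-overlapping primitives; take the origin at the lower-left of the bounding box.
Bottom flange: 29 × 1.4, A = 40.6 cm², y = 0.7 cm, Ī = 6.631333 cm⁴.
Web: 1.6 × 28, A = 44.8 cm², y = 15.4 cm, Ī = 2926.933 cm⁴.
Top flange: 29 × 1.4, A = 40.6 cm², y = 30.1 cm, Ī = 6.631333 cm⁴.
Hole (subtracted): ⌀0.6, A = 0.2827433 cm², y = 15.4 cm, Ī = 0.006361725 cm⁴.
By symmetry the centroid is at mid-height, ȳ = 15.4 cm.
Transfer each piece to the horizontal centroidal axis using Ī + A·d² with d = y − 15.4:
  bottom flange: d = -14.7 cm → contributes +8779.885 cm⁴
  web: d = 0 cm → contributes +2926.933 cm⁴
  top flange: d = 14.7 cm → contributes +8779.885 cm⁴
  hole: d = 0 cm → contributes −0.006361725 cm⁴
Total I = 20486.7 cm⁴.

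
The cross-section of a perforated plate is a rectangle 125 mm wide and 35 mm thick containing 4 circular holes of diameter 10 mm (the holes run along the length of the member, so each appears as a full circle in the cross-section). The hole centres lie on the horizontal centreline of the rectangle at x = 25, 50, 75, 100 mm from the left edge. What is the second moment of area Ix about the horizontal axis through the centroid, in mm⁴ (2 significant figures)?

Split into non-overlapping primitives; take the origin at the lower-left of the bounding box.
Plate: 125 × 35, A = 4 375 mm², y = 17.5 mm, Ī = 446 615 mm⁴.
Hole 1 (subtracted): ⌀10, A = 78.54 mm², y = 17.5 mm, Ī = 490.9 mm⁴.
Hole 2 (subtracted): ⌀10, A = 78.54 mm², y = 17.5 mm, Ī = 490.9 mm⁴.
Hole 3 (subtracted): ⌀10, A = 78.54 mm², y = 17.5 mm, Ī = 490.9 mm⁴.
Hole 4 (subtracted): ⌀10, A = 78.54 mm², y = 17.5 mm, Ī = 490.9 mm⁴.
By symmetry the centroid is at mid-height, ȳ = 17.5 mm.
All pieces are centred on the horizontal axis through the centroid, so I = ΣĪ (holes subtracted) = 444 651 mm⁴.

Ix ≈ 4.4 × 10⁵ mm⁴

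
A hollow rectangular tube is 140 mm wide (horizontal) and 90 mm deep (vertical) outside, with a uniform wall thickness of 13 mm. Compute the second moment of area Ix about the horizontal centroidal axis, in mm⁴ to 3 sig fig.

Ix ≈ 6.01 × 10⁶ mm⁴

Decompose the section into non-overlapping parts with the origin at the bottom-left of its bounding rectangle.
Outer rectangle: 140 × 90, A = 12 600 mm², y = 45 mm, Ī = 8 505 000 mm⁴.
Inner void (subtracted): 114 × 64, A = 7 296 mm², y = 45 mm, Ī = 2 490 368 mm⁴.
By symmetry the centroid is at mid-height, ȳ = 45 mm.
All pieces are centred on the horizontal centroidal axis, so I = ΣĪ (holes subtracted) = 6 014 632 mm⁴.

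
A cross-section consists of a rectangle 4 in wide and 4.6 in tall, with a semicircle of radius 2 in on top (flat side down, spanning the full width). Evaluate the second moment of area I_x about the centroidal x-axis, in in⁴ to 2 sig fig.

I_x ≈ 81 in⁴

Treat the section as a set of non-overlapping primitives; coordinates are from the bounding-box lower-left.
Rectangular body: 4 × 4.6, A = 18.4 in², y = 2.3 in, Ī = 32.45 in⁴.
Semicircular cap: semicircle r = 2, A = 6.283 in², y = 5.449 in, Ī = 1.756 in⁴.
Centroid: ȳ = ΣA·y / ΣA = 3.102 in.
Transfer each piece to the centroidal x-axis using Ī + A·d² with d = y − 3.102:
  rectangular body: d = -0.8015 in → contributes +44.27 in⁴
  semicircular cap: d = 2.347 in → contributes +36.37 in⁴
Total I = 80.64 in⁴.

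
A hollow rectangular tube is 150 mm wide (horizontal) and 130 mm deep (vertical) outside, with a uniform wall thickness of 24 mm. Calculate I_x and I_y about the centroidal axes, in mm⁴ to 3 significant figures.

Treat the section as a set of non-overlapping primitives; coordinates are from the bounding-box lower-left.
Outer rectangle: 150 × 130, A = 19 500 mm², y = 65 mm, Ī = 27 462 500 mm⁴.
Inner void (subtracted): 102 × 82, A = 8 364 mm², y = 65 mm, Ī = 4 686 628 mm⁴.
By symmetry the centroid is at mid-height, ȳ = 65 mm.
All pieces are centred on the centroidal x-axis, so I = ΣĪ (holes subtracted) = 22 775 872 mm⁴.
Repeating about the centroidal y-axis gives I_y = 29 310 912 mm⁴.

I_x ≈ 2.28 × 10⁷ mm⁴, I_y ≈ 2.93 × 10⁷ mm⁴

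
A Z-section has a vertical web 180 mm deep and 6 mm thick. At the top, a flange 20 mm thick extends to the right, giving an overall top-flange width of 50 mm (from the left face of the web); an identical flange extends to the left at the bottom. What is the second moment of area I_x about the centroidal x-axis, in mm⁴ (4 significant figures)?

Treat the section as a set of non-overlapping primitives; coordinates are from the bounding-box lower-left.
Web: 6 × 180, A = 1 080 mm², y = 90 mm, Ī = 2 916 000 mm⁴.
Top flange (beyond web): 44 × 20, A = 880 mm², y = 170 mm, Ī = 29333.3 mm⁴.
Bottom flange (beyond web): 44 × 20, A = 880 mm², y = 10 mm, Ī = 29333.3 mm⁴.
Centroid: ȳ = ΣA·y / ΣA = 90 mm.
Transfer each piece to the centroidal x-axis using Ī + A·d² with d = y − 90:
  web: d = 0 mm → contributes +2 916 000 mm⁴
  top flange (beyond web): d = 80 mm → contributes +5 661 333 mm⁴
  bottom flange (beyond web): d = -80 mm → contributes +5 661 333 mm⁴
Total I = 14 238 667 mm⁴.

I_x ≈ 1.424 × 10⁷ mm⁴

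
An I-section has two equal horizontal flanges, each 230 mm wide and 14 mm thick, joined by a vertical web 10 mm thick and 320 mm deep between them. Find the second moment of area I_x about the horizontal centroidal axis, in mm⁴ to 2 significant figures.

Decompose the section into non-overlapping parts with the origin at the bottom-left of its bounding rectangle.
Bottom flange: 230 × 14, A = 3 220 mm², y = 7 mm, Ī = 52 593 mm⁴.
Web: 10 × 320, A = 3 200 mm², y = 174 mm, Ī = 27 306 667 mm⁴.
Top flange: 230 × 14, A = 3 220 mm², y = 341 mm, Ī = 52 593 mm⁴.
By symmetry the centroid is at mid-height, ȳ = 174 mm.
Transfer each piece to the horizontal centroidal axis using Ī + A·d² with d = y − 174:
  bottom flange: d = -167 mm → contributes +89 855 173 mm⁴
  web: d = 0 mm → contributes +27 306 667 mm⁴
  top flange: d = 167 mm → contributes +89 855 173 mm⁴
Total I = 207 017 013 mm⁴.

I_x ≈ 2.1 × 10⁸ mm⁴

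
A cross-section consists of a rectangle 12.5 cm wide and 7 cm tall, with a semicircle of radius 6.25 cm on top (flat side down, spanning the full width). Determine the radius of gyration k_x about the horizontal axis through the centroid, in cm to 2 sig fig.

k_x ≈ 3.6 cm

Split into non-overlapping primitives; take the origin at the lower-left of the bounding box.
Rectangular body: 12.5 × 7, A = 87.5 cm², y = 3.5 cm, Ī = 357.3 cm⁴.
Semicircular cap: semicircle r = 6.25, A = 61.36 cm², y = 9.653 cm, Ī = 167.5 cm⁴.
Centroid: ȳ = ΣA·y / ΣA = 6.036 cm.
Transfer each piece to the horizontal axis through the centroid using Ī + A·d² with d = y − 6.036:
  rectangular body: d = -2.536 cm → contributes +920.1 cm⁴
  semicircular cap: d = 3.617 cm → contributes +970 cm⁴
Total I = 1 890 cm⁴.
Radius of gyration: k = √(I/A) = √(1 890 / 148.9) = 3.563 cm.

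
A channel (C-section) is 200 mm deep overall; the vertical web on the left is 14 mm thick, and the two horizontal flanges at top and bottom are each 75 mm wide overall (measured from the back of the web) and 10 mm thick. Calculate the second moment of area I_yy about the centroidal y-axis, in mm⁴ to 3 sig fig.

I_yy ≈ 1.62 × 10⁶ mm⁴

Break the section into simple shapes (no overlaps), measuring from the bottom-left corner of the bounding box.
Web: 14 × 200, A = 2 800 mm², x = 7 mm, Ī = 45 733 mm⁴.
Top flange (beyond web): 61 × 10, A = 610 mm², x = 44.5 mm, Ī = 189 151 mm⁴.
Bottom flange (beyond web): 61 × 10, A = 610 mm², x = 44.5 mm, Ī = 189 151 mm⁴.
Centroid: x̄ = ΣA·x / ΣA = 18.381 mm.
Transfer each piece to the centroidal y-axis using Ī + A·d² with d = x − 18.381:
  web: d = -11.381 mm → contributes +408 384 mm⁴
  top flange (beyond web): d = 26.119 mm → contributes +605 307 mm⁴
  bottom flange (beyond web): d = 26.119 mm → contributes +605 307 mm⁴
Total I = 1 618 998 mm⁴.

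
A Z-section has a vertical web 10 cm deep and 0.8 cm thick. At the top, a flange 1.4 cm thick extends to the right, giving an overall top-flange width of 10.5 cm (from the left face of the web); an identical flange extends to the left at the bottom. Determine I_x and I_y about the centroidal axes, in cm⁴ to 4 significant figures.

I_x ≈ 573.3 cm⁴, I_y ≈ 962.0 cm⁴

Split into non-overlapping primitives; take the origin at the lower-left of the bounding box.
Web: 0.8 × 10, A = 8 cm², y = 5 cm, Ī = 66.6667 cm⁴.
Top flange (beyond web): 9.7 × 1.4, A = 13.58 cm², y = 9.3 cm, Ī = 2.21807 cm⁴.
Bottom flange (beyond web): 9.7 × 1.4, A = 13.58 cm², y = 0.7 cm, Ī = 2.21807 cm⁴.
Centroid: ȳ = ΣA·y / ΣA = 5 cm.
Transfer each piece to the centroidal x-axis using Ī + A·d² with d = y − 5:
  web: d = 0 cm → contributes +66.6667 cm⁴
  top flange (beyond web): d = 4.3 cm → contributes +253.312 cm⁴
  bottom flange (beyond web): d = -4.3 cm → contributes +253.312 cm⁴
Total I = 573.291 cm⁴.
For the y-axis: x̄ = 10.1 cm.
Repeating about the centroidal y-axis gives I_y = 961.981 cm⁴.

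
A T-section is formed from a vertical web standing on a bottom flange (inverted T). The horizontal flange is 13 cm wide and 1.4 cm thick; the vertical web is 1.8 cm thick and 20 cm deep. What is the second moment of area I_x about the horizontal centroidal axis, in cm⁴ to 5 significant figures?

I_x ≈ 2587.0 cm⁴

Split into non-overlapping primitives; take the origin at the lower-left of the bounding box.
Flange: 13 × 1.4, A = 18.2 cm², y = 0.7 cm, Ī = 2.972667 cm⁴.
Web: 1.8 × 20, A = 36 cm², y = 11.4 cm, Ī = 1 200 cm⁴.
Centroid: ȳ = ΣA·y / ΣA = 7.807011 cm.
Transfer each piece to the horizontal centroidal axis using Ī + A·d² with d = y − 7.807011:
  flange: d = -7.107011 cm → contributes +922.2475 cm⁴
  web: d = 3.592989 cm → contributes +1664.745 cm⁴
Total I = 2586.992 cm⁴.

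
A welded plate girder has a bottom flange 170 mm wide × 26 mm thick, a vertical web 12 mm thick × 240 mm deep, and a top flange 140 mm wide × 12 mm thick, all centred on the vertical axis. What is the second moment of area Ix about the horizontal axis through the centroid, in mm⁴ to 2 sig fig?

Ix ≈ 1.0 × 10⁸ mm⁴

Split into non-overlapping primitives; take the origin at the lower-left of the bounding box.
Bottom plate: 170 × 26, A = 4 420 mm², y = 13 mm, Ī = 248 993 mm⁴.
Web plate: 12 × 240, A = 2 880 mm², y = 146 mm, Ī = 13 824 000 mm⁴.
Top plate: 140 × 12, A = 1 680 mm², y = 272 mm, Ī = 20 160 mm⁴.
Centroid: ȳ = ΣA·y / ΣA = 104.1 mm.
Transfer each piece to the horizontal axis through the centroid using Ī + A·d² with d = y − 104.1:
  bottom plate: d = -91.11 mm → contributes +36 938 856 mm⁴
  web plate: d = 41.89 mm → contributes +18 877 953 mm⁴
  top plate: d = 167.9 mm → contributes +47 374 898 mm⁴
Total I = 103 191 706 mm⁴.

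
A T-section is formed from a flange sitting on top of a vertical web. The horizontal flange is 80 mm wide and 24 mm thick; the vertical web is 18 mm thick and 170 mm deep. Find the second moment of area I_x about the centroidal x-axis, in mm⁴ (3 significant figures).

I_x ≈ 1.86 × 10⁷ mm⁴

Decompose the section into non-overlapping parts with the origin at the bottom-left of its bounding rectangle.
Flange: 80 × 24, A = 1 920 mm², y = 182 mm, Ī = 92 160 mm⁴.
Web: 18 × 170, A = 3 060 mm², y = 85 mm, Ī = 7 369 500 mm⁴.
Centroid: ȳ = ΣA·y / ΣA = 122.4 mm.
Transfer each piece to the centroidal x-axis using Ī + A·d² with d = y − 122.4:
  flange: d = 59.602 mm → contributes +6 912 859 mm⁴
  web: d = -37.398 mm → contributes +11 649 154 mm⁴
Total I = 18 562 013 mm⁴.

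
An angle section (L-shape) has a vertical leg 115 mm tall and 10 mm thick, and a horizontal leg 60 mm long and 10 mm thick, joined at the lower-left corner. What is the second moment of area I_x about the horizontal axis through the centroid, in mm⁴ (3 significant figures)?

I_x ≈ 2.23 × 10⁶ mm⁴

Treat the section as a set of non-overlapping primitives; coordinates are from the bounding-box lower-left.
Vertical leg: 10 × 115, A = 1 150 mm², y = 57.5 mm, Ī = 1 267 396 mm⁴.
Horizontal leg (remainder): 50 × 10, A = 500 mm², y = 5 mm, Ī = 4166.7 mm⁴.
Centroid: ȳ = ΣA·y / ΣA = 41.591 mm.
Transfer each piece to the horizontal axis through the centroid using Ī + A·d² with d = y − 41.591:
  vertical leg: d = 15.909 mm → contributes +1 558 460 mm⁴
  horizontal leg (remainder): d = -36.591 mm → contributes +673 614 mm⁴
Total I = 2 232 074 mm⁴.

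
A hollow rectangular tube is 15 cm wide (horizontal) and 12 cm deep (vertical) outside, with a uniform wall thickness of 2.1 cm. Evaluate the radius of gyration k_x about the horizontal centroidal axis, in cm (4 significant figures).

k_x ≈ 4.254 cm

Treat the section as a set of non-overlapping primitives; coordinates are from the bounding-box lower-left.
Outer rectangle: 15 × 12, A = 180 cm², y = 6 cm, Ī = 2 160 cm⁴.
Inner void (subtracted): 10.8 × 7.8, A = 84.24 cm², y = 6 cm, Ī = 427.097 cm⁴.
By symmetry the centroid is at mid-height, ȳ = 6 cm.
All pieces are centred on the horizontal centroidal axis, so I = ΣĪ (holes subtracted) = 1732.9 cm⁴.
Radius of gyration: k = √(I/A) = √(1732.9 / 95.76) = 4.25398 cm.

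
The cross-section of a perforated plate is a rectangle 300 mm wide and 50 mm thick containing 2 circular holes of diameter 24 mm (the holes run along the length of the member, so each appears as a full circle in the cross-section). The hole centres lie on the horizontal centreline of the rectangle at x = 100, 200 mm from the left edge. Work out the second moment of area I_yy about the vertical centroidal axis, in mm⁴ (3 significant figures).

I_yy ≈ 1.10 × 10⁸ mm⁴

Break the section into simple shapes (no overlaps), measuring from the bottom-left corner of the bounding box.
Plate: 300 × 50, A = 15 000 mm², x = 150 mm, Ī = 112 500 000 mm⁴.
Hole 1 (subtracted): ⌀24, A = 452.39 mm², x = 100 mm, Ī = 16 286 mm⁴.
Hole 2 (subtracted): ⌀24, A = 452.39 mm², x = 200 mm, Ī = 16 286 mm⁴.
By symmetry the centroid is at mid-width, x̄ = 150 mm.
Transfer each piece to the vertical centroidal axis using Ī + A·d² with d = x − 150:
  plate: d = 0 mm → contributes +112 500 000 mm⁴
  hole 1: d = -50 mm → contributes −1 147 259 mm⁴
  hole 2: d = 50 mm → contributes −1 147 259 mm⁴
Total I = 110 205 481 mm⁴.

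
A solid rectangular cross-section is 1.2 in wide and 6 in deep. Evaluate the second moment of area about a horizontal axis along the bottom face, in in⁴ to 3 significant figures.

I_base ≈ 86.4 in⁴

The section: 1.2 × 6, A = 7.2 in², y = 3 in, Ī = 21.6 in⁴.
Transfer it to the base of the section using Ī + A·d² with d = y − 0:
  the section: d = 3 in → contributes +86.4 in⁴
Total I = 86.4 in⁴.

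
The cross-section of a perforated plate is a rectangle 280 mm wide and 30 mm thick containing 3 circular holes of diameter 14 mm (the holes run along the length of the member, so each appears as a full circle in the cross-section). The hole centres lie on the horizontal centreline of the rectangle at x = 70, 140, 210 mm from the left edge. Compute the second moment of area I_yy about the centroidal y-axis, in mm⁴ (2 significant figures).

I_yy ≈ 5.3 × 10⁷ mm⁴

Split into non-overlapping primitives; take the origin at the lower-left of the bounding box.
Plate: 280 × 30, A = 8 400 mm², x = 140 mm, Ī = 54 880 000 mm⁴.
Hole 1 (subtracted): ⌀14, A = 153.9 mm², x = 70 mm, Ī = 1 886 mm⁴.
Hole 2 (subtracted): ⌀14, A = 153.9 mm², x = 140 mm, Ī = 1 886 mm⁴.
Hole 3 (subtracted): ⌀14, A = 153.9 mm², x = 210 mm, Ī = 1 886 mm⁴.
By symmetry the centroid is at mid-width, x̄ = 140 mm.
Transfer each piece to the centroidal y-axis using Ī + A·d² with d = x − 140:
  plate: d = 0 mm → contributes +54 880 000 mm⁴
  hole 1: d = -70 mm → contributes −756 182 mm⁴
  hole 2: d = 0 mm → contributes −1 886 mm⁴
  hole 3: d = 70 mm → contributes −756 182 mm⁴
Total I = 53 365 750 mm⁴.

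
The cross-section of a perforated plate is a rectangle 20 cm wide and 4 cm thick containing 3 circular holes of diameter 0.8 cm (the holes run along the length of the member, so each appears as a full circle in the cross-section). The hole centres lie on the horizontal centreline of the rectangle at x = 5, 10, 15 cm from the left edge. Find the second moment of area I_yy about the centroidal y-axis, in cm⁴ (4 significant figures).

I_yy ≈ 2641 cm⁴

Break the section into simple shapes (no overlaps), measuring from the bottom-left corner of the bounding box.
Plate: 20 × 4, A = 80 cm², x = 10 cm, Ī = 2666.67 cm⁴.
Hole 1 (subtracted): ⌀0.8, A = 0.502655 cm², x = 5 cm, Ī = 0.0201062 cm⁴.
Hole 2 (subtracted): ⌀0.8, A = 0.502655 cm², x = 10 cm, Ī = 0.0201062 cm⁴.
Hole 3 (subtracted): ⌀0.8, A = 0.502655 cm², x = 15 cm, Ī = 0.0201062 cm⁴.
By symmetry the centroid is at mid-width, x̄ = 10 cm.
Transfer each piece to the centroidal y-axis using Ī + A·d² with d = x − 10:
  plate: d = 0 cm → contributes +2666.67 cm⁴
  hole 1: d = -5 cm → contributes −12.5865 cm⁴
  hole 2: d = 0 cm → contributes −0.0201062 cm⁴
  hole 3: d = 5 cm → contributes −12.5865 cm⁴
Total I = 2641.47 cm⁴.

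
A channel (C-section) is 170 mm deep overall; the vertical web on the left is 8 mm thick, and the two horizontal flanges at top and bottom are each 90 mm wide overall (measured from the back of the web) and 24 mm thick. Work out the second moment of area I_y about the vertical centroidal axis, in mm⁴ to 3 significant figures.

Decompose the section into non-overlapping parts with the origin at the bottom-left of its bounding rectangle.
Web: 8 × 170, A = 1 360 mm², x = 4 mm, Ī = 7253.3 mm⁴.
Top flange (beyond web): 82 × 24, A = 1 968 mm², x = 49 mm, Ī = 1 102 736 mm⁴.
Bottom flange (beyond web): 82 × 24, A = 1 968 mm², x = 49 mm, Ī = 1 102 736 mm⁴.
Centroid: x̄ = ΣA·x / ΣA = 37.444 mm.
Transfer each piece to the vertical centroidal axis using Ī + A·d² with d = x − 37.444:
  web: d = -33.444 mm → contributes +1 528 425 mm⁴
  top flange (beyond web): d = 11.556 mm → contributes +1 365 540 mm⁴
  bottom flange (beyond web): d = 11.556 mm → contributes +1 365 540 mm⁴
Total I = 4 259 505 mm⁴.

I_y ≈ 4.26 × 10⁶ mm⁴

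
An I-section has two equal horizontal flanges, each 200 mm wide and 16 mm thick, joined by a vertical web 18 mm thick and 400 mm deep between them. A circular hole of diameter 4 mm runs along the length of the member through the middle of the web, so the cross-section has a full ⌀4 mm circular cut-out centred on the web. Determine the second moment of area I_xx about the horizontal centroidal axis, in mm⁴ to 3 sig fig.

Decompose the section into non-overlapping parts with the origin at the bottom-left of its bounding rectangle.
Bottom flange: 200 × 16, A = 3 200 mm², y = 8 mm, Ī = 68 267 mm⁴.
Web: 18 × 400, A = 7 200 mm², y = 216 mm, Ī = 96 000 000 mm⁴.
Top flange: 200 × 16, A = 3 200 mm², y = 424 mm, Ī = 68 267 mm⁴.
Hole (subtracted): ⌀4, A = 12.566 mm², y = 216 mm, Ī = 12.566 mm⁴.
By symmetry the centroid is at mid-height, ȳ = 216 mm.
Transfer each piece to the horizontal centroidal axis using Ī + A·d² with d = y − 216:
  bottom flange: d = -208 mm → contributes +138 513 067 mm⁴
  web: d = 0 mm → contributes +96 000 000 mm⁴
  top flange: d = 208 mm → contributes +138 513 067 mm⁴
  hole: d = 0 mm → contributes −12.566 mm⁴
Total I = 373 026 121 mm⁴.

I_xx ≈ 3.73 × 10⁸ mm⁴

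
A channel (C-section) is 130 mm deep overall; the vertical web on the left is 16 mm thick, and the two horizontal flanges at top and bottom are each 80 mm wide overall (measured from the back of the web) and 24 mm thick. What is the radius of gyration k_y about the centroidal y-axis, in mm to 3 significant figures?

k_y ≈ 24.4 mm

Decompose the section into non-overlapping parts with the origin at the bottom-left of its bounding rectangle.
Web: 16 × 130, A = 2 080 mm², x = 8 mm, Ī = 44 373 mm⁴.
Top flange (beyond web): 64 × 24, A = 1 536 mm², x = 48 mm, Ī = 524 288 mm⁴.
Bottom flange (beyond web): 64 × 24, A = 1 536 mm², x = 48 mm, Ī = 524 288 mm⁴.
Centroid: x̄ = ΣA·x / ΣA = 31.851 mm.
Transfer each piece to the centroidal y-axis using Ī + A·d² with d = x − 31.851:
  web: d = -23.851 mm → contributes +1 227 617 mm⁴
  top flange (beyond web): d = 16.149 mm → contributes +924 865 mm⁴
  bottom flange (beyond web): d = 16.149 mm → contributes +924 865 mm⁴
Total I = 3 077 347 mm⁴.
Radius of gyration: k = √(I/A) = √(3 077 347 / 5 152) = 24.44 mm.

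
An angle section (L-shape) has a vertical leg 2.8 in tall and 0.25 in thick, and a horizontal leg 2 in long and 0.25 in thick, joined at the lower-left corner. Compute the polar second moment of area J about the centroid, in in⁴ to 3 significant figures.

J ≈ 1.28 in⁴

Split into non-overlapping primitives; take the origin at the lower-left of the bounding box.
Vertical leg: 0.25 × 2.8, A = 0.7 in², y = 1.4 in, Ī = 0.45733 in⁴.
Horizontal leg (remainder): 1.75 × 0.25, A = 0.4375 in², y = 0.125 in, Ī = 0.0022786 in⁴.
Centroid: ȳ = ΣA·y / ΣA = 0.90962 in.
Transfer each piece to the centroidal x-axis using Ī + A·d² with d = y − 0.90962:
  vertical leg: d = 0.49038 in → contributes +0.62567 in⁴
  horizontal leg (remainder): d = -0.78462 in → contributes +0.27161 in⁴
Total I = 0.89728 in⁴.
For the y-axis: x̄ = 0.50962 in.
Repeating about the centroidal y-axis gives I_y = 0.38453 in⁴.
Polar second moment: J = I_x + I_y = 1.2818 in⁴.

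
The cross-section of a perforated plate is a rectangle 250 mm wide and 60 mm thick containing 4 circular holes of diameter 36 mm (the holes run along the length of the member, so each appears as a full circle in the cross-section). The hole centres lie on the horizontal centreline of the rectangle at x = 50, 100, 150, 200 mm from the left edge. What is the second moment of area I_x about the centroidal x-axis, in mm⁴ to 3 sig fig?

I_x ≈ 4.17 × 10⁶ mm⁴

Decompose the section into non-overlapping parts with the origin at the bottom-left of its bounding rectangle.
Plate: 250 × 60, A = 15 000 mm², y = 30 mm, Ī = 4 500 000 mm⁴.
Hole 1 (subtracted): ⌀36, A = 1017.9 mm², y = 30 mm, Ī = 82 448 mm⁴.
Hole 2 (subtracted): ⌀36, A = 1017.9 mm², y = 30 mm, Ī = 82 448 mm⁴.
Hole 3 (subtracted): ⌀36, A = 1017.9 mm², y = 30 mm, Ī = 82 448 mm⁴.
Hole 4 (subtracted): ⌀36, A = 1017.9 mm², y = 30 mm, Ī = 82 448 mm⁴.
By symmetry the centroid is at mid-height, ȳ = 30 mm.
All pieces are centred on the centroidal x-axis, so I = ΣĪ (holes subtracted) = 4 170 208 mm⁴.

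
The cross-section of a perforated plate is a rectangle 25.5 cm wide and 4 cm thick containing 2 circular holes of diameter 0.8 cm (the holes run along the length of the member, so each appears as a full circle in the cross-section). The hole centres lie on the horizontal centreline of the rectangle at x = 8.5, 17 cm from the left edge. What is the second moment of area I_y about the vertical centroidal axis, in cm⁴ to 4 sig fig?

Decompose the section into non-overlapping parts with the origin at the bottom-left of its bounding rectangle.
Plate: 25.5 × 4, A = 102 cm², x = 12.75 cm, Ī = 5527.13 cm⁴.
Hole 1 (subtracted): ⌀0.8, A = 0.502655 cm², x = 8.5 cm, Ī = 0.0201062 cm⁴.
Hole 2 (subtracted): ⌀0.8, A = 0.502655 cm², x = 17 cm, Ī = 0.0201062 cm⁴.
By symmetry the centroid is at mid-width, x̄ = 12.75 cm.
Transfer each piece to the vertical centroidal axis using Ī + A·d² with d = x − 12.75:
  plate: d = 0 cm → contributes +5527.13 cm⁴
  hole 1: d = -4.25 cm → contributes −9.09931 cm⁴
  hole 2: d = 4.25 cm → contributes −9.09931 cm⁴
Total I = 5508.93 cm⁴.

I_y ≈ 5509 cm⁴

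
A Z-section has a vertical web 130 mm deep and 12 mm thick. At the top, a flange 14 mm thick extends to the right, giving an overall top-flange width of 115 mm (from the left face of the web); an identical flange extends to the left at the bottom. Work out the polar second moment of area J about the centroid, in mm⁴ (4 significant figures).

Treat the section as a set of non-overlapping primitives; coordinates are from the bounding-box lower-left.
Web: 12 × 130, A = 1 560 mm², y = 65 mm, Ī = 2 197 000 mm⁴.
Top flange (beyond web): 103 × 14, A = 1 442 mm², y = 123 mm, Ī = 23552.7 mm⁴.
Bottom flange (beyond web): 103 × 14, A = 1 442 mm², y = 7 mm, Ī = 23552.7 mm⁴.
Centroid: ȳ = ΣA·y / ΣA = 65 mm.
Transfer each piece to the centroidal x-axis using Ī + A·d² with d = y − 65:
  web: d = 0 mm → contributes +2 197 000 mm⁴
  top flange (beyond web): d = 58 mm → contributes +4 874 441 mm⁴
  bottom flange (beyond web): d = -58 mm → contributes +4 874 441 mm⁴
Total I = 11 945 881 mm⁴.
For the y-axis: x̄ = 109 mm.
Repeating about the centroidal y-axis gives I_y = 12 103 641 mm⁴.
Polar second moment: J = I_x + I_y = 24 049 523 mm⁴.

J ≈ 2.405 × 10⁷ mm⁴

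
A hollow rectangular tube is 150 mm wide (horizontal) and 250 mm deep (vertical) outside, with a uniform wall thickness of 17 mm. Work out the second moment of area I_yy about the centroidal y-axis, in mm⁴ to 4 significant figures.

Treat the section as a set of non-overlapping primitives; coordinates are from the bounding-box lower-left.
Outer rectangle: 150 × 250, A = 37 500 mm², x = 75 mm, Ī = 70 312 500 mm⁴.
Inner void (subtracted): 116 × 216, A = 25 056 mm², x = 75 mm, Ī = 28 096 128 mm⁴.
By symmetry the centroid is at mid-width, x̄ = 75 mm.
All pieces are centred on the centroidal y-axis, so I = ΣĪ (holes subtracted) = 42 216 372 mm⁴.

I_yy ≈ 4.222 × 10⁷ mm⁴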